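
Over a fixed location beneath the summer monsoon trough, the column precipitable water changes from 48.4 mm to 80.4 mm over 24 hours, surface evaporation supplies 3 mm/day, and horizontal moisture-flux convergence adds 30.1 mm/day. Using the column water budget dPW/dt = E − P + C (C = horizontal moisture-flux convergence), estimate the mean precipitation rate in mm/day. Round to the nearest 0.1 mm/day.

P ≈ 1.1 mm/day

dPW/dt = (80.4 − 48.4) mm / (24/24 day) = +32.000 mm/day.
P = E + C − dPW/dt = 3 + (30.1) − (+32.000) = 1.1 mm/day.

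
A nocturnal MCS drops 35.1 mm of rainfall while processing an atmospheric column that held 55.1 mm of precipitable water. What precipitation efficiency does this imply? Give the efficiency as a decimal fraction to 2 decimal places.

ε ≈ 0.64

ε = rainfall / PW = 35.1 / 55.1 = 0.64.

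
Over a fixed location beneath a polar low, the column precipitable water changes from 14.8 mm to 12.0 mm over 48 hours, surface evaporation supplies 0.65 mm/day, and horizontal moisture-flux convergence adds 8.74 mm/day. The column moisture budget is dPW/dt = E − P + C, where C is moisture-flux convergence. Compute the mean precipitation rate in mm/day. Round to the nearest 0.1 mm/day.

dPW/dt = (12.0 − 14.8) mm / (48/24 day) = -1.400 mm/day.
P = E + C − dPW/dt = 0.65 + (8.74) − (-1.400) = 10.8 mm/day.

P ≈ 10.8 mm/day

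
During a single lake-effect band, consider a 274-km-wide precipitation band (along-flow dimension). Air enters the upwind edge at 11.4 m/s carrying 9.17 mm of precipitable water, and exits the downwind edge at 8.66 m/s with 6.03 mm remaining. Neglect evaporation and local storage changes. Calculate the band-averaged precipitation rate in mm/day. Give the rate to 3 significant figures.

R ≈ 16.5 mm/day

Column moisture flux per unit crosswind length is F = V × PW.
Inflow: F_in = 11.4 × 9.17 = 104.538 mm·m/s
Outflow: F_out = 8.66 × 6.03 = 52.2198 mm·m/s
Steady-state rate R = (F_in − F_out)/L = (104.538 − 52.2198) / 274000 m = 1.909e-04 mm/s.
R = 1.909e-04 × 3600 × 24 = 16.5 mm/day.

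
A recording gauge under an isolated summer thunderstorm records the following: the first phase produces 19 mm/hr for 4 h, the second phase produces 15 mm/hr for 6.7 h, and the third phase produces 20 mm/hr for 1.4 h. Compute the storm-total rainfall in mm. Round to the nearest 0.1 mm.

total ≈ 204.5 mm

Total = Σ Rᵢ Δtᵢ = 19 × 4 + 15 × 6.7 + 20 × 1.4
      = 76 + 100.5 + 28 = 204.5 mm.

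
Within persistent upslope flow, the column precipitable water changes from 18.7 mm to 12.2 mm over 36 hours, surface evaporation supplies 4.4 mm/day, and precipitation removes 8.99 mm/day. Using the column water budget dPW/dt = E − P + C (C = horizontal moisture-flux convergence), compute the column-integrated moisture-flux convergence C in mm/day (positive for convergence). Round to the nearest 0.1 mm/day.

dPW/dt = (12.2 − 18.7) mm / (36/24 day) = -4.333 mm/day.
C = dPW/dt − E + P = (-4.333) − 4.4 + 8.99 = 0.3 mm/day.

C ≈ 0.3 mm/day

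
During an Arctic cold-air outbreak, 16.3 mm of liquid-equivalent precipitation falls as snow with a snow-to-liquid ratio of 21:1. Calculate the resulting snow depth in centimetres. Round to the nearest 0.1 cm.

Snow depth = liquid × ratio = 16.3 mm × 21 = 342.3 mm = 34.2 cm.

snow depth ≈ 34.2 cm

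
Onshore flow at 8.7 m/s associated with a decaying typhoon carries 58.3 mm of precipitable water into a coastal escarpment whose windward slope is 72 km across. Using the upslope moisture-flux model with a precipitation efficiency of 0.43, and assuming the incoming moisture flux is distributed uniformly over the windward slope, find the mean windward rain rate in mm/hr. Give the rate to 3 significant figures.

Incoming column moisture flux per unit ridge length: F = V × PW = 8.7 × 58.3 = 507.21 mm·m/s.
Spread over the 72 km slope with efficiency ε = 0.43: R = ε·F/W = 0.43 × 507.21 / 72000 m = 3.029e-03 mm/s.
R = 3.029e-03 × 3600 = 10.9 mm/hr.

R ≈ 10.9 mm/hr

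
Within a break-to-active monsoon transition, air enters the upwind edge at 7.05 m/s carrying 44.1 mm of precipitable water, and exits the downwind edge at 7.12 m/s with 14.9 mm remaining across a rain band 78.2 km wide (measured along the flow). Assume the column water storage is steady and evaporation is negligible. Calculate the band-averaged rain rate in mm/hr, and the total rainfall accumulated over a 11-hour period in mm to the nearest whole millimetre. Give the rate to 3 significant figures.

R ≈ 9.43 mm/hr; total ≈ 104 mm

Column moisture flux per unit crosswind length is F = V × PW.
Inflow: F_in = 7.05 × 44.1 = 310.905 mm·m/s
Outflow: F_out = 7.12 × 14.9 = 106.088 mm·m/s
Steady-state rate R = (F_in − F_out)/L = (310.905 − 106.088) / 78200 m = 2.619e-03 mm/s.
R = 2.619e-03 × 3600 = 9.43 mm/hr.
Over 11 h: total = 9.43 × 11 = 103.73 ≈ 104 mm.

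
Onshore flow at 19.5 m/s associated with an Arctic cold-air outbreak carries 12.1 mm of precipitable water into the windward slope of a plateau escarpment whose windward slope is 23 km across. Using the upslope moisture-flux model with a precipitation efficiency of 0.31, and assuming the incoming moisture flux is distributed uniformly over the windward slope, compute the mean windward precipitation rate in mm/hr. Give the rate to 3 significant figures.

R ≈ 11.4 mm/hr

Incoming column moisture flux per unit ridge length: F = V × PW = 19.5 × 12.1 = 235.95 mm·m/s.
Spread over the 23 km slope with efficiency ε = 0.31: R = ε·F/W = 0.31 × 235.95 / 23000 m = 3.180e-03 mm/s.
R = 3.180e-03 × 3600 = 11.4 mm/hr.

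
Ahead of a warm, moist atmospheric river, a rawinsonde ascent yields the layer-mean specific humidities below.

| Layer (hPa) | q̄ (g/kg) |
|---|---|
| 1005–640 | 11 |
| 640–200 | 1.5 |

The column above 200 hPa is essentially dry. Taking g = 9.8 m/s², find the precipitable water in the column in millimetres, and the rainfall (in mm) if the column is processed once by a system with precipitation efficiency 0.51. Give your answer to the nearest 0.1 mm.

PW ≈ 47.7 mm; rainfall ≈ 24.3 mm

Precipitable water is the column-integrated vapour mass per unit area: PW = (1/g) Σ q̄ Δp, with q in kg/kg and Δp in Pa (1 kg/m² of water = 1 mm).
Layer 1005–640 hPa: Δp = 365 hPa = 36500 Pa, q̄ = 0.011 kg/kg → 0.011 × 36500 / 9.8 = 40.97 mm
Layer 640–200 hPa: Δp = 440 hPa = 44000 Pa, q̄ = 0.0015 kg/kg → 0.0015 × 44000 / 9.8 = 6.73 mm
PW = 40.97 + 6.73 = 47.70 ≈ 47.7 mm.
Rainfall = ε × PW = 0.51 × 47.7 = 24.3 mm.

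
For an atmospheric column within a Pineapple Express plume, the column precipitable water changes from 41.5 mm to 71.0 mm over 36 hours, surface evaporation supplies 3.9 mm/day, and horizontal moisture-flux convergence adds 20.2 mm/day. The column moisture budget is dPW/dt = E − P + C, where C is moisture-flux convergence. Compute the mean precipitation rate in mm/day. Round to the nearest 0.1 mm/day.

dPW/dt = (71.0 − 41.5) mm / (36/24 day) = +19.667 mm/day.
P = E + C − dPW/dt = 3.9 + (20.2) − (+19.667) = 4.4 mm/day.

P ≈ 4.4 mm/day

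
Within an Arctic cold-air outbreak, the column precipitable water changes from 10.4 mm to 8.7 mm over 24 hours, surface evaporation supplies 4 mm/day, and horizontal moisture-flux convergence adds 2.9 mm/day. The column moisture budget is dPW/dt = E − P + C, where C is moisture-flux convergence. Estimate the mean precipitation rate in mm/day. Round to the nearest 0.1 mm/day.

P ≈ 8.6 mm/day

dPW/dt = (8.7 − 10.4) mm / (24/24 day) = -1.700 mm/day.
P = E + C − dPW/dt = 4 + (2.9) − (-1.700) = 8.6 mm/day.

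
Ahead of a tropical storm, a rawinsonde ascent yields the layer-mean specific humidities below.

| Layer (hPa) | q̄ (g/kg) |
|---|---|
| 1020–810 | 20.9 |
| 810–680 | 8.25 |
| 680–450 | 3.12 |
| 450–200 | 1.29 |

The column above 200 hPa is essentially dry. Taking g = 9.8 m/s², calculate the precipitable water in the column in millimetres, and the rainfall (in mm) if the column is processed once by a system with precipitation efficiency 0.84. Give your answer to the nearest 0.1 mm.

PW ≈ 66.3 mm; rainfall ≈ 55.7 mm

Precipitable water is the column-integrated vapour mass per unit area: PW = (1/g) Σ q̄ Δp, with q in kg/kg and Δp in Pa (1 kg/m² of water = 1 mm).
Layer 1020–810 hPa: Δp = 210 hPa = 21000 Pa, q̄ = 0.0209 kg/kg → 0.0209 × 21000 / 9.8 = 44.79 mm
Layer 810–680 hPa: Δp = 130 hPa = 13000 Pa, q̄ = 0.00825 kg/kg → 0.00825 × 13000 / 9.8 = 10.94 mm
Layer 680–450 hPa: Δp = 230 hPa = 23000 Pa, q̄ = 0.00312 kg/kg → 0.00312 × 23000 / 9.8 = 7.32 mm
Layer 450–200 hPa: Δp = 250 hPa = 25000 Pa, q̄ = 0.00129 kg/kg → 0.00129 × 25000 / 9.8 = 3.29 mm
PW = 44.79 + 10.94 + 7.32 + 3.29 = 66.34 ≈ 66.3 mm.
Rainfall = ε × PW = 0.84 × 66.3 = 55.7 mm.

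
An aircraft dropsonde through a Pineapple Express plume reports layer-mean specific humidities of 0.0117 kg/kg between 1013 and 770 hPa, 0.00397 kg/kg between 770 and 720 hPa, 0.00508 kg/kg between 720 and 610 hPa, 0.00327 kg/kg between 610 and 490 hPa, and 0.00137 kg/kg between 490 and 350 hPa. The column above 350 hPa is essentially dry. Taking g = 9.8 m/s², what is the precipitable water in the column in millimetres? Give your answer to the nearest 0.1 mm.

PW ≈ 42.7 mm

Precipitable water is the column-integrated vapour mass per unit area: PW = (1/g) Σ q̄ Δp, with q in kg/kg and Δp in Pa (1 kg/m² of water = 1 mm).
Layer 1013–770 hPa: Δp = 243 hPa = 24300 Pa, q̄ = 0.0117 kg/kg → 0.0117 × 24300 / 9.8 = 29.01 mm
Layer 770–720 hPa: Δp = 50 hPa = 5000 Pa, q̄ = 0.00397 kg/kg → 0.00397 × 5000 / 9.8 = 2.03 mm
Layer 720–610 hPa: Δp = 110 hPa = 11000 Pa, q̄ = 0.00508 kg/kg → 0.00508 × 11000 / 9.8 = 5.70 mm
Layer 610–490 hPa: Δp = 120 hPa = 12000 Pa, q̄ = 0.00327 kg/kg → 0.00327 × 12000 / 9.8 = 4.00 mm
Layer 490–350 hPa: Δp = 140 hPa = 14000 Pa, q̄ = 0.00137 kg/kg → 0.00137 × 14000 / 9.8 = 1.96 mm
PW = 29.01 + 2.03 + 5.70 + 4.00 + 1.96 = 42.70 ≈ 42.7 mm.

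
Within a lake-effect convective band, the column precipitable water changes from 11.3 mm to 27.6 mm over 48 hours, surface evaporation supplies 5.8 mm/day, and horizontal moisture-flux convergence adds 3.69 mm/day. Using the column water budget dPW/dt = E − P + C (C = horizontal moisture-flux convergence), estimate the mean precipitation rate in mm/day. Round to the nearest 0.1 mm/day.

dPW/dt = (27.6 − 11.3) mm / (48/24 day) = +8.150 mm/day.
P = E + C − dPW/dt = 5.8 + (3.69) − (+8.150) = 1.3 mm/day.

P ≈ 1.3 mm/day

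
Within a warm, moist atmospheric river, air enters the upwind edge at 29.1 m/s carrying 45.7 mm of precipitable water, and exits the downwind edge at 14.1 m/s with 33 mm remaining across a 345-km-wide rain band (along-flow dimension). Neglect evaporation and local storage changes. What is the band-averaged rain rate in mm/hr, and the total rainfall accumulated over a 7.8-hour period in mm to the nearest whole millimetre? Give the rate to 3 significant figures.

Column moisture flux per unit crosswind length is F = V × PW.
Inflow: F_in = 29.1 × 45.7 = 1329.87 mm·m/s
Outflow: F_out = 14.1 × 33 = 465.3 mm·m/s
Steady-state rate R = (F_in − F_out)/L = (1329.87 − 465.3) / 345000 m = 2.506e-03 mm/s.
R = 2.506e-03 × 3600 = 9.02 mm/hr.
Over 7.8 h: total = 9.02 × 7.8 = 70.356 ≈ 70 mm.

R ≈ 9.02 mm/hr; total ≈ 70 mm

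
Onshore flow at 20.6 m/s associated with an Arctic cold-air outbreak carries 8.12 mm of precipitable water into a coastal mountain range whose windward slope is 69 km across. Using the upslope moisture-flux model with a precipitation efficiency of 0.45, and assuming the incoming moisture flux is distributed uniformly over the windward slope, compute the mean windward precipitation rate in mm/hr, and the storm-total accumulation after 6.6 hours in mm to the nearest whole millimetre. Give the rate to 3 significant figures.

Incoming column moisture flux per unit ridge length: F = V × PW = 20.6 × 8.12 = 167.272 mm·m/s.
Spread over the 69 km slope with efficiency ε = 0.45: R = ε·F/W = 0.45 × 167.272 / 69000 m = 1.091e-03 mm/s.
R = 1.091e-03 × 3600 = 3.93 mm/hr.
Over 6.6 h: total = 3.93 × 6.6 = 25.938 ≈ 26 mm.

R ≈ 3.93 mm/hr; total ≈ 26 mm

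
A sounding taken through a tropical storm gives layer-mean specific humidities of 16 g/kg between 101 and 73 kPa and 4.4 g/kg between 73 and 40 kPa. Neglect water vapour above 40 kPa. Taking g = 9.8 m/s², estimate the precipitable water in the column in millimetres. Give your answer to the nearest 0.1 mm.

Precipitable water is the column-integrated vapour mass per unit area: PW = (1/g) Σ q̄ Δp, with q in kg/kg and Δp in Pa (1 kg/m² of water = 1 mm).
Layer 101–73 kPa: Δp = 280 hPa = 28000 Pa, q̄ = 0.016 kg/kg → 0.016 × 28000 / 9.8 = 45.71 mm
Layer 73–40 kPa: Δp = 330 hPa = 33000 Pa, q̄ = 0.0044 kg/kg → 0.0044 × 33000 / 9.8 = 14.82 mm
PW = 45.71 + 14.82 = 60.53 ≈ 60.5 mm.

PW ≈ 60.5 mm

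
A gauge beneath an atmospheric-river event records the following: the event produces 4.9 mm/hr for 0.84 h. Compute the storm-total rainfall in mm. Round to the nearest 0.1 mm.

total ≈ 4.1 mm

Total = Σ Rᵢ Δtᵢ = 4.9 × 0.84
      = 4.116 = 4.1 mm.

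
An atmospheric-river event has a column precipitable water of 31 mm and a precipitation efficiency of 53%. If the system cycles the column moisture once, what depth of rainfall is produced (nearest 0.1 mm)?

Rainfall = ε × PW = 0.53 × 31 = 16.4 mm.

rainfall ≈ 16.4 mm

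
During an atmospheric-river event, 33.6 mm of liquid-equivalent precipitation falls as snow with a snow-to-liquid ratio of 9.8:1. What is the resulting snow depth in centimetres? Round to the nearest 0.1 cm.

Snow depth = liquid × ratio = 33.6 mm × 9.8 = 329.28 mm = 32.9 cm.

snow depth ≈ 32.9 cm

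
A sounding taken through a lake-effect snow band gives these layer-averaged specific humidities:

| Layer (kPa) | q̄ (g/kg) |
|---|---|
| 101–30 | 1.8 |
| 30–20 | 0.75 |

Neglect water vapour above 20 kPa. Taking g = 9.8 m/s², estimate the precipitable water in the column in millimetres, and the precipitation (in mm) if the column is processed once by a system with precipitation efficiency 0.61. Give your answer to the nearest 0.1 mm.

PW ≈ 13.8 mm; precipitation ≈ 8.4 mm

Precipitable water is the column-integrated vapour mass per unit area: PW = (1/g) Σ q̄ Δp, with q in kg/kg and Δp in Pa (1 kg/m² of water = 1 mm).
Layer 101–30 kPa: Δp = 710 hPa = 71000 Pa, q̄ = 0.0018 kg/kg → 0.0018 × 71000 / 9.8 = 13.04 mm
Layer 30–20 kPa: Δp = 100 hPa = 10000 Pa, q̄ = 0.00075 kg/kg → 0.00075 × 10000 / 9.8 = 0.77 mm
PW = 13.04 + 0.77 = 13.81 ≈ 13.8 mm.
Precipitation = ε × PW = 0.61 × 13.8 = 8.4 mm.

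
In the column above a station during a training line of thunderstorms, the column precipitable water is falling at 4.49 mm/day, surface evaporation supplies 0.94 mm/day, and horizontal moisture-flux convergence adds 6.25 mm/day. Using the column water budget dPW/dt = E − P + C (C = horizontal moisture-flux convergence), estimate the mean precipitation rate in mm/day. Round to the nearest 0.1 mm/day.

dPW/dt = -4.49 mm/day.
P = E + C − dPW/dt = 0.94 + (6.25) − (-4.49) = 11.7 mm/day.

P ≈ 11.7 mm/day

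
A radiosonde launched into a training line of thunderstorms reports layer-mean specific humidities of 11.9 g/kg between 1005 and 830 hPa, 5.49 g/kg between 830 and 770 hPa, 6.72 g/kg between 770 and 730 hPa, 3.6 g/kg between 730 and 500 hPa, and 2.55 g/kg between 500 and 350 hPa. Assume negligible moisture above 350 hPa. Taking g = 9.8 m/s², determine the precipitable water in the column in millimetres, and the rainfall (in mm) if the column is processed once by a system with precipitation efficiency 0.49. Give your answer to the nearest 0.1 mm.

PW ≈ 39.7 mm; rainfall ≈ 19.5 mm

Precipitable water is the column-integrated vapour mass per unit area: PW = (1/g) Σ q̄ Δp, with q in kg/kg and Δp in Pa (1 kg/m² of water = 1 mm).
Layer 1005–830 hPa: Δp = 175 hPa = 17500 Pa, q̄ = 0.0119 kg/kg → 0.0119 × 17500 / 9.8 = 21.25 mm
Layer 830–770 hPa: Δp = 60 hPa = 6000 Pa, q̄ = 0.00549 kg/kg → 0.00549 × 6000 / 9.8 = 3.36 mm
Layer 770–730 hPa: Δp = 40 hPa = 4000 Pa, q̄ = 0.00672 kg/kg → 0.00672 × 4000 / 9.8 = 2.74 mm
Layer 730–500 hPa: Δp = 230 hPa = 23000 Pa, q̄ = 0.0036 kg/kg → 0.0036 × 23000 / 9.8 = 8.45 mm
Layer 500–350 hPa: Δp = 150 hPa = 15000 Pa, q̄ = 0.00255 kg/kg → 0.00255 × 15000 / 9.8 = 3.90 mm
PW = 21.25 + 3.36 + 2.74 + 8.45 + 3.90 = 39.70 ≈ 39.7 mm.
Rainfall = ε × PW = 0.49 × 39.7 = 19.5 mm.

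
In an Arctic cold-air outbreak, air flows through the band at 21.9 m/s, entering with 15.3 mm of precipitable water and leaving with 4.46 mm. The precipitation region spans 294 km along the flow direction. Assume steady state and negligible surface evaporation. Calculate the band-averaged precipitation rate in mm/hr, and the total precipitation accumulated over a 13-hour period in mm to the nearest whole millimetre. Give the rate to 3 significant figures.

Column moisture flux per unit crosswind length is F = V × PW.
Inflow: F_in = 21.9 × 15.3 = 335.07 mm·m/s
Outflow: F_out = 21.9 × 4.46 = 97.674 mm·m/s
Steady-state rate R = (F_in − F_out)/L = (335.07 − 97.674) / 294000 m = 8.075e-04 mm/s.
R = 8.075e-04 × 3600 = 2.91 mm/hr.
Over 13 h: total = 2.91 × 13 = 37.83 ≈ 38 mm.

R ≈ 2.91 mm/hr; total ≈ 38 mm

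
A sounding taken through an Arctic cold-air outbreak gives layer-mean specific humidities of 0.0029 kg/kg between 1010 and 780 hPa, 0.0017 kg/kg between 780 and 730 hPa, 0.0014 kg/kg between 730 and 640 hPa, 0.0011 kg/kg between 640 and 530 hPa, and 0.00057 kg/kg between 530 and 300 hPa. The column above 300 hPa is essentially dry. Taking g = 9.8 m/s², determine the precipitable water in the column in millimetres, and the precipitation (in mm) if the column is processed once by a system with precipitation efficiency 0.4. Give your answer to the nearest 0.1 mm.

PW ≈ 11.5 mm; precipitation ≈ 4.6 mm

Precipitable water is the column-integrated vapour mass per unit area: PW = (1/g) Σ q̄ Δp, with q in kg/kg and Δp in Pa (1 kg/m² of water = 1 mm).
Layer 1010–780 hPa: Δp = 230 hPa = 23000 Pa, q̄ = 0.0029 kg/kg → 0.0029 × 23000 / 9.8 = 6.81 mm
Layer 780–730 hPa: Δp = 50 hPa = 5000 Pa, q̄ = 0.0017 kg/kg → 0.0017 × 5000 / 9.8 = 0.87 mm
Layer 730–640 hPa: Δp = 90 hPa = 9000 Pa, q̄ = 0.0014 kg/kg → 0.0014 × 9000 / 9.8 = 1.29 mm
Layer 640–530 hPa: Δp = 110 hPa = 11000 Pa, q̄ = 0.0011 kg/kg → 0.0011 × 11000 / 9.8 = 1.23 mm
Layer 530–300 hPa: Δp = 230 hPa = 23000 Pa, q̄ = 0.00057 kg/kg → 0.00057 × 23000 / 9.8 = 1.34 mm
PW = 6.81 + 0.87 + 1.29 + 1.23 + 1.34 = 11.54 ≈ 11.5 mm.
Precipitation = ε × PW = 0.4 × 11.5 = 4.6 mm.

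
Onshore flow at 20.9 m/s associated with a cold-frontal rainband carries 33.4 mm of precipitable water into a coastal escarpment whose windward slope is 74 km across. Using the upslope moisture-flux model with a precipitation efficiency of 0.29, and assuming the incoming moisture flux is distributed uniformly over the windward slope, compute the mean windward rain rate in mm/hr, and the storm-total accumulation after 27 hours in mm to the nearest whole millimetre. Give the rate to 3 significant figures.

Incoming column moisture flux per unit ridge length: F = V × PW = 20.9 × 33.4 = 698.06 mm·m/s.
Spread over the 74 km slope with efficiency ε = 0.29: R = ε·F/W = 0.29 × 698.06 / 74000 m = 2.736e-03 mm/s.
R = 2.736e-03 × 3600 = 9.85 mm/hr.
Over 27 h: total = 9.85 × 27 = 265.95 ≈ 266 mm.

R ≈ 9.85 mm/hr; total ≈ 266 mm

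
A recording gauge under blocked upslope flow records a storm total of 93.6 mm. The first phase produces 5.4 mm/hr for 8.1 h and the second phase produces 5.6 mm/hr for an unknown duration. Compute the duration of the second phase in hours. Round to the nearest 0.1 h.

Known phases: 5.4 × 8.1 = 43.74 mm.
Remaining depth = 93.6 − 43.74 = 49.86 mm.
Duration = 49.86 / 5.6 = 8.9 h.

duration ≈ 8.9 h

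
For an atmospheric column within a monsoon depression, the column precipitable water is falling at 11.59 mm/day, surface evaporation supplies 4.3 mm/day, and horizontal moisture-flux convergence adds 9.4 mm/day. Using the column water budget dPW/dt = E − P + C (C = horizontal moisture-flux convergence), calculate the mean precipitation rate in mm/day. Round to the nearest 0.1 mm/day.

dPW/dt = -11.59 mm/day.
P = E + C − dPW/dt = 4.3 + (9.4) − (-11.59) = 25.3 mm/day.

P ≈ 25.3 mm/day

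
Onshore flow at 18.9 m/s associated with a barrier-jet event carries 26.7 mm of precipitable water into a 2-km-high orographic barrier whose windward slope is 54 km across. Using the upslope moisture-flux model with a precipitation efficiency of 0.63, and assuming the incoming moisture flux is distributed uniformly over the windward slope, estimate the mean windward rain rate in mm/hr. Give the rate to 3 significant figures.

Incoming column moisture flux per unit ridge length: F = V × PW = 18.9 × 26.7 = 504.63 mm·m/s.
Spread over the 54 km slope with efficiency ε = 0.63: R = ε·F/W = 0.63 × 504.63 / 54000 m = 5.887e-03 mm/s.
R = 5.887e-03 × 3600 = 21.2 mm/hr.

R ≈ 21.2 mm/hr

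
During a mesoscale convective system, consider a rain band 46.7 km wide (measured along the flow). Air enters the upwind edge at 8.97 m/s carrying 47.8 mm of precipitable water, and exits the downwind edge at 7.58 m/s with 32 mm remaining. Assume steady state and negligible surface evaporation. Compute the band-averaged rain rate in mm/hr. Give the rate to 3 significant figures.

Column moisture flux per unit crosswind length is F = V × PW.
Inflow: F_in = 8.97 × 47.8 = 428.766 mm·m/s
Outflow: F_out = 7.58 × 32 = 242.56 mm·m/s
Steady-state rate R = (F_in − F_out)/L = (428.766 − 242.56) / 46700 m = 3.987e-03 mm/s.
R = 3.987e-03 × 3600 = 14.4 mm/hr.

R ≈ 14.4 mm/hr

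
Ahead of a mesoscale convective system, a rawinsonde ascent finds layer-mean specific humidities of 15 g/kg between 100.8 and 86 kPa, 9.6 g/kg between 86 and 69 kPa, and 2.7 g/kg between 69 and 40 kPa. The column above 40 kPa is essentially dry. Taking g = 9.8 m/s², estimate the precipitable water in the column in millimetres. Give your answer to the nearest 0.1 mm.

Precipitable water is the column-integrated vapour mass per unit area: PW = (1/g) Σ q̄ Δp, with q in kg/kg and Δp in Pa (1 kg/m² of water = 1 mm).
Layer 100.8–86 kPa: Δp = 148 hPa = 14800 Pa, q̄ = 0.015 kg/kg → 0.015 × 14800 / 9.8 = 22.65 mm
Layer 86–69 kPa: Δp = 170 hPa = 17000 Pa, q̄ = 0.0096 kg/kg → 0.0096 × 17000 / 9.8 = 16.65 mm
Layer 69–40 kPa: Δp = 290 hPa = 29000 Pa, q̄ = 0.0027 kg/kg → 0.0027 × 29000 / 9.8 = 7.99 mm
PW = 22.65 + 16.65 + 7.99 = 47.29 ≈ 47.3 mm.

PW ≈ 47.3 mm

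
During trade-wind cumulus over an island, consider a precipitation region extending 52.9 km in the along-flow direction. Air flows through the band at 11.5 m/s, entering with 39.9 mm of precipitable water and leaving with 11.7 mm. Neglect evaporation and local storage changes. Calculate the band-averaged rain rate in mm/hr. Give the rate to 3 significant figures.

R ≈ 22.1 mm/hr

Column moisture flux per unit crosswind length is F = V × PW.
Inflow: F_in = 11.5 × 39.9 = 458.85 mm·m/s
Outflow: F_out = 11.5 × 11.7 = 134.55 mm·m/s
Steady-state rate R = (F_in − F_out)/L = (458.85 − 134.55) / 52900 m = 6.130e-03 mm/s.
R = 6.130e-03 × 3600 = 22.1 mm/hr.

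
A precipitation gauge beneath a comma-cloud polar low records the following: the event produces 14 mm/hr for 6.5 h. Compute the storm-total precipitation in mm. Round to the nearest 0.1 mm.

Total = Σ Rᵢ Δtᵢ = 14 × 6.5
      = 91 = 91.0 mm.

total ≈ 91.0 mm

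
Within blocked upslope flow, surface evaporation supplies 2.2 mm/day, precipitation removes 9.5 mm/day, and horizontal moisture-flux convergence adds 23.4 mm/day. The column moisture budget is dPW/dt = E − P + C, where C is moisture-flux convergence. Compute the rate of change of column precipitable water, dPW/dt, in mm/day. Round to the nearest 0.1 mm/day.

dPW/dt ≈ 16.1 mm/day

dPW/dt = E − P + C = 2.2 − 9.5 + (23.4) = 16.1 mm/day.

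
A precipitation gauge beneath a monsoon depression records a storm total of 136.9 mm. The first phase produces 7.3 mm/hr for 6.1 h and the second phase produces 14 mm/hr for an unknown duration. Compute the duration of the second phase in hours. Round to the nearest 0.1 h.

duration ≈ 6.6 h

Known phases: 7.3 × 6.1 = 44.53 mm.
Remaining depth = 136.9 − 44.53 = 92.37 mm.
Duration = 92.37 / 14 = 6.6 h.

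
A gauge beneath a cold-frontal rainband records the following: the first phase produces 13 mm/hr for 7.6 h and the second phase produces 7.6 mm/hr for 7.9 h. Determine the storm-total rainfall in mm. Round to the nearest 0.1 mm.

Total = Σ Rᵢ Δtᵢ = 13 × 7.6 + 7.6 × 7.9
      = 98.8 + 60.04 = 158.8 mm.

total ≈ 158.8 mm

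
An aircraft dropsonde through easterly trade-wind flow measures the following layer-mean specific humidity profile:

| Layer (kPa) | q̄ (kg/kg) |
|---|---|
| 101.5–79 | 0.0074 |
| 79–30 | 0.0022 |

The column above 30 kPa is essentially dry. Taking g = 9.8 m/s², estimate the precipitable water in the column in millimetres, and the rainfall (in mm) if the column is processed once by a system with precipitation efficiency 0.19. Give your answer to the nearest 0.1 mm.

PW ≈ 28.0 mm; rainfall ≈ 5.3 mm

Precipitable water is the column-integrated vapour mass per unit area: PW = (1/g) Σ q̄ Δp, with q in kg/kg and Δp in Pa (1 kg/m² of water = 1 mm).
Layer 101.5–79 kPa: Δp = 225 hPa = 22500 Pa, q̄ = 0.0074 kg/kg → 0.0074 × 22500 / 9.8 = 16.99 mm
Layer 79–30 kPa: Δp = 490 hPa = 49000 Pa, q̄ = 0.0022 kg/kg → 0.0022 × 49000 / 9.8 = 11.00 mm
PW = 16.99 + 11.00 = 27.99 ≈ 28.0 mm.
Rainfall = ε × PW = 0.19 × 28.0 = 5.3 mm.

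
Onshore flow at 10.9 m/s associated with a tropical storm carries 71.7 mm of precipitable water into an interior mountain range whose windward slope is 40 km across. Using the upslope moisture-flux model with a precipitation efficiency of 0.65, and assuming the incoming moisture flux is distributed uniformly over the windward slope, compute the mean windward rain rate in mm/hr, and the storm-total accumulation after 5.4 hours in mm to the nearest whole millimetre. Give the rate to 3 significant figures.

R ≈ 45.7 mm/hr; total ≈ 247 mm

Incoming column moisture flux per unit ridge length: F = V × PW = 10.9 × 71.7 = 781.53 mm·m/s.
Spread over the 40 km slope with efficiency ε = 0.65: R = ε·F/W = 0.65 × 781.53 / 40000 m = 1.270e-02 mm/s.
R = 1.270e-02 × 3600 = 45.7 mm/hr.
Over 5.4 h: total = 45.7 × 5.4 = 246.78 ≈ 247 mm.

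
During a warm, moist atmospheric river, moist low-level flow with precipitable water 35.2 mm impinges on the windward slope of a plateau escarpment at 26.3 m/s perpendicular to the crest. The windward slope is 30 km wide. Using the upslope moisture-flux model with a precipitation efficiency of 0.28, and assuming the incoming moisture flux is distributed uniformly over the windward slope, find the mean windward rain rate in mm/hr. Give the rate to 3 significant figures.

R ≈ 31.1 mm/hr

Incoming column moisture flux per unit ridge length: F = V × PW = 26.3 × 35.2 = 925.76 mm·m/s.
Spread over the 30 km slope with efficiency ε = 0.28: R = ε·F/W = 0.28 × 925.76 / 30000 m = 8.640e-03 mm/s.
R = 8.640e-03 × 3600 = 31.1 mm/hr.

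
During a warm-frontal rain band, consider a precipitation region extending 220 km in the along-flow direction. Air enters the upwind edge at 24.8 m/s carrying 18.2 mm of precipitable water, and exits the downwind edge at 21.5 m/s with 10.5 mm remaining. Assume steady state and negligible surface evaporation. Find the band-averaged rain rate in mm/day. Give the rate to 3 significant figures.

R ≈ 88.6 mm/day

Column moisture flux per unit crosswind length is F = V × PW.
Inflow: F_in = 24.8 × 18.2 = 451.36 mm·m/s
Outflow: F_out = 21.5 × 10.5 = 225.75 mm·m/s
Steady-state rate R = (F_in − F_out)/L = (451.36 − 225.75) / 220000 m = 1.026e-03 mm/s.
R = 1.026e-03 × 3600 × 24 = 88.6 mm/day.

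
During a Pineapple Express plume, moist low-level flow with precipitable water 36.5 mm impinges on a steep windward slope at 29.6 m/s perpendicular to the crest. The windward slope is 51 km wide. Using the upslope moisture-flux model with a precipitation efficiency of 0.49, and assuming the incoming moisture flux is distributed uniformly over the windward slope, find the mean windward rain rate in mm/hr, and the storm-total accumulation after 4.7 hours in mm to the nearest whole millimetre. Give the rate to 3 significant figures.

Incoming column moisture flux per unit ridge length: F = V × PW = 29.6 × 36.5 = 1080.4 mm·m/s.
Spread over the 51 km slope with efficiency ε = 0.49: R = ε·F/W = 0.49 × 1080.4 / 51000 m = 1.038e-02 mm/s.
R = 1.038e-02 × 3600 = 37.4 mm/hr.
Over 4.7 h: total = 37.4 × 4.7 = 175.78 ≈ 176 mm.

R ≈ 37.4 mm/hr; total ≈ 176 mm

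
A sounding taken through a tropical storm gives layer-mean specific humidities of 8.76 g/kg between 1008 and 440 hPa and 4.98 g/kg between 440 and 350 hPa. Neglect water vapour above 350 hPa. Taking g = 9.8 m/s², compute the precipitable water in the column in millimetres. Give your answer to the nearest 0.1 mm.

PW ≈ 55.3 mm

Precipitable water is the column-integrated vapour mass per unit area: PW = (1/g) Σ q̄ Δp, with q in kg/kg and Δp in Pa (1 kg/m² of water = 1 mm).
Layer 1008–440 hPa: Δp = 568 hPa = 56800 Pa, q̄ = 0.00876 kg/kg → 0.00876 × 56800 / 9.8 = 50.77 mm
Layer 440–350 hPa: Δp = 90 hPa = 9000 Pa, q̄ = 0.00498 kg/kg → 0.00498 × 9000 / 9.8 = 4.57 mm
PW = 50.77 + 4.57 = 55.34 ≈ 55.3 mm.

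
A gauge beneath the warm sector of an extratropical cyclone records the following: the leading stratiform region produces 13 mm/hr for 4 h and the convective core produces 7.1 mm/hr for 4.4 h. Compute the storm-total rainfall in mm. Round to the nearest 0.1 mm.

total ≈ 83.2 mm

Total = Σ Rᵢ Δtᵢ = 13 × 4 + 7.1 × 4.4
      = 52 + 31.24 = 83.2 mm.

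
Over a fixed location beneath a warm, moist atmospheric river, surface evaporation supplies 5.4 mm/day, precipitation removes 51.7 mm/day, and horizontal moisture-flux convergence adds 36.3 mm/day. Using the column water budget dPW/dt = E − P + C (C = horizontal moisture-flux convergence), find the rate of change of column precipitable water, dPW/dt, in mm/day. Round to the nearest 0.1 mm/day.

dPW/dt ≈ -10.0 mm/day

dPW/dt = E − P + C = 5.4 − 51.7 + (36.3) = -10.0 mm/day.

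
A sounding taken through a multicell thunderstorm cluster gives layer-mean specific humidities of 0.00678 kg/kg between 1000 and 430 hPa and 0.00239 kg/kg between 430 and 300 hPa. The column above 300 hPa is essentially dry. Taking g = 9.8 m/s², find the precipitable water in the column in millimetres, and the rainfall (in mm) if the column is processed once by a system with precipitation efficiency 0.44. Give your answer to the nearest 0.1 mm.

PW ≈ 42.6 mm; rainfall ≈ 18.7 mm

Precipitable water is the column-integrated vapour mass per unit area: PW = (1/g) Σ q̄ Δp, with q in kg/kg and Δp in Pa (1 kg/m² of water = 1 mm).
Layer 1000–430 hPa: Δp = 570 hPa = 57000 Pa, q̄ = 0.00678 kg/kg → 0.00678 × 57000 / 9.8 = 39.43 mm
Layer 430–300 hPa: Δp = 130 hPa = 13000 Pa, q̄ = 0.00239 kg/kg → 0.00239 × 13000 / 9.8 = 3.17 mm
PW = 39.43 + 3.17 = 42.60 ≈ 42.6 mm.
Rainfall = ε × PW = 0.44 × 42.6 = 18.7 mm.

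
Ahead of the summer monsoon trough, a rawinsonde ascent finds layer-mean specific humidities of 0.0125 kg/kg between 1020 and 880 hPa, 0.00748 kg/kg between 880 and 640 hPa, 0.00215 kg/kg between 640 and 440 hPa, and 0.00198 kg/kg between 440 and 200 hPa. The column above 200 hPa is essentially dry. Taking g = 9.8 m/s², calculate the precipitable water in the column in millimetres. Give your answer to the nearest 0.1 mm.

Precipitable water is the column-integrated vapour mass per unit area: PW = (1/g) Σ q̄ Δp, with q in kg/kg and Δp in Pa (1 kg/m² of water = 1 mm).
Layer 1020–880 hPa: Δp = 140 hPa = 14000 Pa, q̄ = 0.0125 kg/kg → 0.0125 × 14000 / 9.8 = 17.86 mm
Layer 880–640 hPa: Δp = 240 hPa = 24000 Pa, q̄ = 0.00748 kg/kg → 0.00748 × 24000 / 9.8 = 18.32 mm
Layer 640–440 hPa: Δp = 200 hPa = 20000 Pa, q̄ = 0.00215 kg/kg → 0.00215 × 20000 / 9.8 = 4.39 mm
Layer 440–200 hPa: Δp = 240 hPa = 24000 Pa, q̄ = 0.00198 kg/kg → 0.00198 × 24000 / 9.8 = 4.85 mm
PW = 17.86 + 18.32 + 4.39 + 4.85 = 45.42 ≈ 45.4 mm.

PW ≈ 45.4 mm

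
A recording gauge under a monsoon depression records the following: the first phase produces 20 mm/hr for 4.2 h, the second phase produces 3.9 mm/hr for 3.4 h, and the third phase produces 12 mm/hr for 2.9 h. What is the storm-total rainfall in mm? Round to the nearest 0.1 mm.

Total = Σ Rᵢ Δtᵢ = 20 × 4.2 + 3.9 × 3.4 + 12 × 2.9
      = 84 + 13.26 + 34.8 = 132.1 mm.

total ≈ 132.1 mm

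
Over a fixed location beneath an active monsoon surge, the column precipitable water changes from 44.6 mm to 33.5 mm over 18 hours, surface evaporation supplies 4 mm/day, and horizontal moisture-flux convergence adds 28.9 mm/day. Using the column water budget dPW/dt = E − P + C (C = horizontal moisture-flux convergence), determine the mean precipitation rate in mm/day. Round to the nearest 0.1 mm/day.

P ≈ 47.7 mm/day

dPW/dt = (33.5 − 44.6) mm / (18/24 day) = -14.800 mm/day.
P = E + C − dPW/dt = 4 + (28.9) − (-14.800) = 47.7 mm/day.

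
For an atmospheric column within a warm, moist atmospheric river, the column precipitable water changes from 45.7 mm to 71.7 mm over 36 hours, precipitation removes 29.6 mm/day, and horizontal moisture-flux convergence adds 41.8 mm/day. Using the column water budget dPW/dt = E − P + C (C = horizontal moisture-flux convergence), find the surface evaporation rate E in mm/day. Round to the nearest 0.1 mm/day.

dPW/dt = (71.7 − 45.7) mm / (36/24 day) = +17.333 mm/day.
E = dPW/dt + P − C = (+17.333) + 29.6 − (41.8) = 5.1 mm/day.

E ≈ 5.1 mm/day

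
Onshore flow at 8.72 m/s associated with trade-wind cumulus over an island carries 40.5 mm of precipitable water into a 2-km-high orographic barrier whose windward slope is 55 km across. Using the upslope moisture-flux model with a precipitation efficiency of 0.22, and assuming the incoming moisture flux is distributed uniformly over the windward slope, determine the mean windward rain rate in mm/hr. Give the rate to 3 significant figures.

R ≈ 5.09 mm/hr

Incoming column moisture flux per unit ridge length: F = V × PW = 8.72 × 40.5 = 353.16 mm·m/s.
Spread over the 55 km slope with efficiency ε = 0.22: R = ε·F/W = 0.22 × 353.16 / 55000 m = 1.413e-03 mm/s.
R = 1.413e-03 × 3600 = 5.09 mm/hr.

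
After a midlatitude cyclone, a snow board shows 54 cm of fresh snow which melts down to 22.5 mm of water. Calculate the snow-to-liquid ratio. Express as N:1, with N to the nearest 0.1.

Ratio = snow depth / SWE = 540 mm / 22.5 mm = 24.0, i.e. 24.0:1.

ratio ≈ 24.0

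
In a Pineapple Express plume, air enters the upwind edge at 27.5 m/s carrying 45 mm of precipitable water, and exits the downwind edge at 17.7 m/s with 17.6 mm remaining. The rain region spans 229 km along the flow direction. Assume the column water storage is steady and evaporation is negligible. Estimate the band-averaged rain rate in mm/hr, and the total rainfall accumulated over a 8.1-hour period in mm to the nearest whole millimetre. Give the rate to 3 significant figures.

Column moisture flux per unit crosswind length is F = V × PW.
Inflow: F_in = 27.5 × 45 = 1237.5 mm·m/s
Outflow: F_out = 17.7 × 17.6 = 311.52 mm·m/s
Steady-state rate R = (F_in − F_out)/L = (1237.5 − 311.52) / 229000 m = 4.044e-03 mm/s.
R = 4.044e-03 × 3600 = 14.6 mm/hr.
Over 8.1 h: total = 14.6 × 8.1 = 118.26 ≈ 118 mm.

R ≈ 14.6 mm/hr; total ≈ 118 mm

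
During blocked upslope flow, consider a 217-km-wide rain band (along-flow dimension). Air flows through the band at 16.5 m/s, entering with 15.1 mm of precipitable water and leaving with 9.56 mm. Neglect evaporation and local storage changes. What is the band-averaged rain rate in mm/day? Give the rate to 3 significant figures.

Column moisture flux per unit crosswind length is F = V × PW.
Inflow: F_in = 16.5 × 15.1 = 249.15 mm·m/s
Outflow: F_out = 16.5 × 9.56 = 157.74 mm·m/s
Steady-state rate R = (F_in − F_out)/L = (249.15 − 157.74) / 217000 m = 4.212e-04 mm/s.
R = 4.212e-04 × 3600 × 24 = 36.4 mm/day.

R ≈ 36.4 mm/day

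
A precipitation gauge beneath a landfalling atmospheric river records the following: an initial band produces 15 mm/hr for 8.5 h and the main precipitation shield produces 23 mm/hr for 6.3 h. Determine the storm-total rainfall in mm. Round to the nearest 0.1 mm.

total ≈ 272.4 mm

Total = Σ Rᵢ Δtᵢ = 15 × 8.5 + 23 × 6.3
      = 127.5 + 144.9 = 272.4 mm.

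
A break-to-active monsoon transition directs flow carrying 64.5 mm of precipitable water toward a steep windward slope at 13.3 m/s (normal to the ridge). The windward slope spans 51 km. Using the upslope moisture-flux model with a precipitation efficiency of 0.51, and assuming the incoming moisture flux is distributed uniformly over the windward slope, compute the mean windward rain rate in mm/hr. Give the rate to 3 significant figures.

Incoming column moisture flux per unit ridge length: F = V × PW = 13.3 × 64.5 = 857.85 mm·m/s.
Spread over the 51 km slope with efficiency ε = 0.51: R = ε·F/W = 0.51 × 857.85 / 51000 m = 8.579e-03 mm/s.
R = 8.579e-03 × 3600 = 30.9 mm/hr.

R ≈ 30.9 mm/hr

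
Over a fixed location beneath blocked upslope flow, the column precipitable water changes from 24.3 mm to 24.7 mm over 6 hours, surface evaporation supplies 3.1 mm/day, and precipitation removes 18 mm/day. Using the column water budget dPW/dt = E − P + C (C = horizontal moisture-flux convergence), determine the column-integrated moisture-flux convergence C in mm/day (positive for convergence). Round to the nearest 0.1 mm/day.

C ≈ 16.5 mm/day

dPW/dt = (24.7 − 24.3) mm / (6/24 day) = +1.600 mm/day.
C = dPW/dt − E + P = (+1.600) − 3.1 + 18 = 16.5 mm/day.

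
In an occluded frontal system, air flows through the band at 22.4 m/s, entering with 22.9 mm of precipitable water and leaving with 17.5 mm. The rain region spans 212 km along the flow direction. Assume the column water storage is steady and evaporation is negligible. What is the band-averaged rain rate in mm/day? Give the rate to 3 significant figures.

R ≈ 49.3 mm/day

Column moisture flux per unit crosswind length is F = V × PW.
Inflow: F_in = 22.4 × 22.9 = 512.96 mm·m/s
Outflow: F_out = 22.4 × 17.5 = 392 mm·m/s
Steady-state rate R = (F_in − F_out)/L = (512.96 − 392) / 212000 m = 5.706e-04 mm/s.
R = 5.706e-04 × 3600 × 24 = 49.3 mm/day.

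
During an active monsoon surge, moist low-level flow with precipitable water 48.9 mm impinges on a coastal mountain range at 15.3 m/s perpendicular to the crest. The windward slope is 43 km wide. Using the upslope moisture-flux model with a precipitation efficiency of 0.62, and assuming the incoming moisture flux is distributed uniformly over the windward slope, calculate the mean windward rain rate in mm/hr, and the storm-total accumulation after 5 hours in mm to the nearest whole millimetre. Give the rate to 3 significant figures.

R ≈ 38.8 mm/hr; total ≈ 194 mm

Incoming column moisture flux per unit ridge length: F = V × PW = 15.3 × 48.9 = 748.17 mm·m/s.
Spread over the 43 km slope with efficiency ε = 0.62: R = ε·F/W = 0.62 × 748.17 / 43000 m = 1.079e-02 mm/s.
R = 1.079e-02 × 3600 = 38.8 mm/hr.
Over 5 h: total = 38.8 × 5 = 194 mm.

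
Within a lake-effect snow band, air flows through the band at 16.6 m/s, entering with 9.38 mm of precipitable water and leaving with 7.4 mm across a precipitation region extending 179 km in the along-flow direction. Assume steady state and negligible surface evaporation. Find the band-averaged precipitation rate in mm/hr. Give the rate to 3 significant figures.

R ≈ 0.661 mm/hr

Column moisture flux per unit crosswind length is F = V × PW.
Inflow: F_in = 16.6 × 9.38 = 155.708 mm·m/s
Outflow: F_out = 16.6 × 7.4 = 122.84 mm·m/s
Steady-state rate R = (F_in − F_out)/L = (155.708 − 122.84) / 179000 m = 1.836e-04 mm/s.
R = 1.836e-04 × 3600 = 0.661 mm/hr.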